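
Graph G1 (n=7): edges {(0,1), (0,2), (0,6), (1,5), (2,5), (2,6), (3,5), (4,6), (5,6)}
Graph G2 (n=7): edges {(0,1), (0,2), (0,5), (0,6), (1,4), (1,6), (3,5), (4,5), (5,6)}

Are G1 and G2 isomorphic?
Yes, isomorphic

The graphs are isomorphic.
One valid mapping φ: V(G1) → V(G2): 0→1, 1→4, 2→6, 3→3, 4→2, 5→5, 6→0

Verify φ preserves adjacency — for each edge of G1, its image is an edge of G2:
  (0,1) → (φ(0),φ(1)) = (1,4) ∈ E(G2) ✓
  (0,2) → (φ(0),φ(2)) = (1,6) ∈ E(G2) ✓
  (0,6) → (φ(0),φ(6)) = (0,1) ∈ E(G2) ✓
  (1,5) → (φ(1),φ(5)) = (4,5) ∈ E(G2) ✓
  (2,5) → (φ(2),φ(5)) = (5,6) ∈ E(G2) ✓
  (2,6) → (φ(2),φ(6)) = (0,6) ∈ E(G2) ✓
  (3,5) → (φ(3),φ(5)) = (3,5) ∈ E(G2) ✓
  (4,6) → (φ(4),φ(6)) = (0,2) ∈ E(G2) ✓
  (5,6) → (φ(5),φ(6)) = (0,5) ∈ E(G2) ✓
All 9 edges of G1 map to edges of G2, and |E(G1)| = |E(G2)| = 9, so φ is a bijection on edges as well as vertices. Hence G1 ≅ G2.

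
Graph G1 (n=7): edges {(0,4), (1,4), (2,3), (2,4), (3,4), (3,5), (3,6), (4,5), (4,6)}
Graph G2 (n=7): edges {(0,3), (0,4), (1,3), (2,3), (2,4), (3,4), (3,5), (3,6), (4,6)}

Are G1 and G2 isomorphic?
Yes, isomorphic

The graphs are isomorphic.
One valid mapping φ: V(G1) → V(G2): 0→1, 1→5, 2→2, 3→4, 4→3, 5→6, 6→0

Verify φ preserves adjacency — for each edge of G1, its image is an edge of G2:
  (0,4) → (φ(0),φ(4)) = (1,3) ∈ E(G2) ✓
  (1,4) → (φ(1),φ(4)) = (3,5) ∈ E(G2) ✓
  (2,3) → (φ(2),φ(3)) = (2,4) ∈ E(G2) ✓
  (2,4) → (φ(2),φ(4)) = (2,3) ∈ E(G2) ✓
  (3,4) → (φ(3),φ(4)) = (3,4) ∈ E(G2) ✓
  (3,5) → (φ(3),φ(5)) = (4,6) ∈ E(G2) ✓
  (3,6) → (φ(3),φ(6)) = (0,4) ∈ E(G2) ✓
  (4,5) → (φ(4),φ(5)) = (3,6) ∈ E(G2) ✓
  (4,6) → (φ(4),φ(6)) = (0,3) ∈ E(G2) ✓
All 9 edges of G1 map to edges of G2, and |E(G1)| = |E(G2)| = 9, so φ is a bijection on edges as well as vertices. Hence G1 ≅ G2.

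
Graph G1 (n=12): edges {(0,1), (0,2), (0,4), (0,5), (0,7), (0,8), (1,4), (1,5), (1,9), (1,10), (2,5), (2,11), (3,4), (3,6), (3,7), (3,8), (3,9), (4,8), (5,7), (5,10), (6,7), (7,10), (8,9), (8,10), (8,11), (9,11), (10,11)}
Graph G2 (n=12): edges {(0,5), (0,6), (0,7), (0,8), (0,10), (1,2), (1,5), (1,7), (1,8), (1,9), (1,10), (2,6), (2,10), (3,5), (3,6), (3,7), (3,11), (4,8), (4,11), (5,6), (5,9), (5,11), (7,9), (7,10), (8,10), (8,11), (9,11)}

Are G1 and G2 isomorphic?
Yes, isomorphic

The graphs are isomorphic.
One valid mapping φ: V(G1) → V(G2): 0→1, 1→7, 2→2, 3→11, 4→9, 5→10, 6→4, 7→8, 8→5, 9→3, 10→0, 11→6

Verify φ preserves adjacency — for each edge of G1, its image is an edge of G2:
  (0,1) → (φ(0),φ(1)) = (1,7) ∈ E(G2) ✓
  (0,2) → (φ(0),φ(2)) = (1,2) ∈ E(G2) ✓
  (0,4) → (φ(0),φ(4)) = (1,9) ∈ E(G2) ✓
  (0,5) → (φ(0),φ(5)) = (1,10) ∈ E(G2) ✓
  (0,7) → (φ(0),φ(7)) = (1,8) ∈ E(G2) ✓
  (0,8) → (φ(0),φ(8)) = (1,5) ∈ E(G2) ✓
  (1,4) → (φ(1),φ(4)) = (7,9) ∈ E(G2) ✓
  (1,5) → (φ(1),φ(5)) = (7,10) ∈ E(G2) ✓
  (1,9) → (φ(1),φ(9)) = (3,7) ∈ E(G2) ✓
  (1,10) → (φ(1),φ(10)) = (0,7) ∈ E(G2) ✓
  (2,5) → (φ(2),φ(5)) = (2,10) ∈ E(G2) ✓
  (2,11) → (φ(2),φ(11)) = (2,6) ∈ E(G2) ✓
  (3,4) → (φ(3),φ(4)) = (9,11) ∈ E(G2) ✓
  (3,6) → (φ(3),φ(6)) = (4,11) ∈ E(G2) ✓
  (3,7) → (φ(3),φ(7)) = (8,11) ∈ E(G2) ✓
  (3,8) → (φ(3),φ(8)) = (5,11) ∈ E(G2) ✓
  (3,9) → (φ(3),φ(9)) = (3,11) ∈ E(G2) ✓
  (4,8) → (φ(4),φ(8)) = (5,9) ∈ E(G2) ✓
  (5,7) → (φ(5),φ(7)) = (8,10) ∈ E(G2) ✓
  (5,10) → (φ(5),φ(10)) = (0,10) ∈ E(G2) ✓
  (6,7) → (φ(6),φ(7)) = (4,8) ∈ E(G2) ✓
  (7,10) → (φ(7),φ(10)) = (0,8) ∈ E(G2) ✓
  (8,9) → (φ(8),φ(9)) = (3,5) ∈ E(G2) ✓
  (8,10) → (φ(8),φ(10)) = (0,5) ∈ E(G2) ✓
  (8,11) → (φ(8),φ(11)) = (5,6) ∈ E(G2) ✓
  (9,11) → (φ(9),φ(11)) = (3,6) ∈ E(G2) ✓
  (10,11) → (φ(10),φ(11)) = (0,6) ∈ E(G2) ✓
All 27 edges of G1 map to edges of G2, and |E(G1)| = |E(G2)| = 27, so φ is a bijection on edges as well as vertices. Hence G1 ≅ G2.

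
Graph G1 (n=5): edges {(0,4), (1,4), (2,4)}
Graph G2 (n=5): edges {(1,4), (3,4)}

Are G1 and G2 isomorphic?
No, not isomorphic

The graphs are NOT isomorphic.

Connected components of G1: 2 component(s) with vertex sets [[3], [0, 1, 2, 4]], sizes [1, 4].
Connected components of G2: 3 component(s) with vertex sets [[0], [2], [1, 3, 4]], sizes [1, 1, 3].
The number of connected components (and the multiset of component sizes) is an isomorphism invariant — an isomorphism maps each component of G1 bijectively onto a component of G2. Since G1 has 2 component(s) and G2 has 3, they cannot be isomorphic.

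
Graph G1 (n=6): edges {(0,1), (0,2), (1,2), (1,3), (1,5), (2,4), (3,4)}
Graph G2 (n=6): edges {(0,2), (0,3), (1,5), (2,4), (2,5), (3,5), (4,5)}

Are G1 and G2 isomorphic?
Yes, isomorphic

The graphs are isomorphic.
One valid mapping φ: V(G1) → V(G2): 0→4, 1→5, 2→2, 3→3, 4→0, 5→1

Verify φ preserves adjacency — for each edge of G1, its image is an edge of G2:
  (0,1) → (φ(0),φ(1)) = (4,5) ∈ E(G2) ✓
  (0,2) → (φ(0),φ(2)) = (2,4) ∈ E(G2) ✓
  (1,2) → (φ(1),φ(2)) = (2,5) ∈ E(G2) ✓
  (1,3) → (φ(1),φ(3)) = (3,5) ∈ E(G2) ✓
  (1,5) → (φ(1),φ(5)) = (1,5) ∈ E(G2) ✓
  (2,4) → (φ(2),φ(4)) = (0,2) ∈ E(G2) ✓
  (3,4) → (φ(3),φ(4)) = (0,3) ∈ E(G2) ✓
All 7 edges of G1 map to edges of G2, and |E(G1)| = |E(G2)| = 7, so φ is a bijection on edges as well as vertices. Hence G1 ≅ G2.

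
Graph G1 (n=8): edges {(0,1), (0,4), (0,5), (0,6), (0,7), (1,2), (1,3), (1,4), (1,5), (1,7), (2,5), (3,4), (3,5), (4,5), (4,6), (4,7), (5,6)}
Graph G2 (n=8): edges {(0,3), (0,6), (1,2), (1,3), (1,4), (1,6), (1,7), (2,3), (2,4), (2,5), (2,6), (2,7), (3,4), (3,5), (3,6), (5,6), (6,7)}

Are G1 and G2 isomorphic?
Yes, isomorphic

The graphs are isomorphic.
One valid mapping φ: V(G1) → V(G2): 0→1, 1→6, 2→0, 3→5, 4→2, 5→3, 6→4, 7→7

Verify φ preserves adjacency — for each edge of G1, its image is an edge of G2:
  (0,1) → (φ(0),φ(1)) = (1,6) ∈ E(G2) ✓
  (0,4) → (φ(0),φ(4)) = (1,2) ∈ E(G2) ✓
  (0,5) → (φ(0),φ(5)) = (1,3) ∈ E(G2) ✓
  (0,6) → (φ(0),φ(6)) = (1,4) ∈ E(G2) ✓
  (0,7) → (φ(0),φ(7)) = (1,7) ∈ E(G2) ✓
  (1,2) → (φ(1),φ(2)) = (0,6) ∈ E(G2) ✓
  (1,3) → (φ(1),φ(3)) = (5,6) ∈ E(G2) ✓
  (1,4) → (φ(1),φ(4)) = (2,6) ∈ E(G2) ✓
  (1,5) → (φ(1),φ(5)) = (3,6) ∈ E(G2) ✓
  (1,7) → (φ(1),φ(7)) = (6,7) ∈ E(G2) ✓
  (2,5) → (φ(2),φ(5)) = (0,3) ∈ E(G2) ✓
  (3,4) → (φ(3),φ(4)) = (2,5) ∈ E(G2) ✓
  (3,5) → (φ(3),φ(5)) = (3,5) ∈ E(G2) ✓
  (4,5) → (φ(4),φ(5)) = (2,3) ∈ E(G2) ✓
  (4,6) → (φ(4),φ(6)) = (2,4) ∈ E(G2) ✓
  (4,7) → (φ(4),φ(7)) = (2,7) ∈ E(G2) ✓
  (5,6) → (φ(5),φ(6)) = (3,4) ∈ E(G2) ✓
All 17 edges of G1 map to edges of G2, and |E(G1)| = |E(G2)| = 17, so φ is a bijection on edges as well as vertices. Hence G1 ≅ G2.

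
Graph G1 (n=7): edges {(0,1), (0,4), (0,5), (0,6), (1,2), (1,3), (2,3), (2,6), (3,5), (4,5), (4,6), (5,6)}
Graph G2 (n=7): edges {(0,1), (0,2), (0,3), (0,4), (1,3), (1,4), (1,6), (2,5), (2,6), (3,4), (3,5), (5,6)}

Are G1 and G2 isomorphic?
Yes, isomorphic

The graphs are isomorphic.
One valid mapping φ: V(G1) → V(G2): 0→1, 1→6, 2→5, 3→2, 4→4, 5→0, 6→3

Verify φ preserves adjacency — for each edge of G1, its image is an edge of G2:
  (0,1) → (φ(0),φ(1)) = (1,6) ∈ E(G2) ✓
  (0,4) → (φ(0),φ(4)) = (1,4) ∈ E(G2) ✓
  (0,5) → (φ(0),φ(5)) = (0,1) ∈ E(G2) ✓
  (0,6) → (φ(0),φ(6)) = (1,3) ∈ E(G2) ✓
  (1,2) → (φ(1),φ(2)) = (5,6) ∈ E(G2) ✓
  (1,3) → (φ(1),φ(3)) = (2,6) ∈ E(G2) ✓
  (2,3) → (φ(2),φ(3)) = (2,5) ∈ E(G2) ✓
  (2,6) → (φ(2),φ(6)) = (3,5) ∈ E(G2) ✓
  (3,5) → (φ(3),φ(5)) = (0,2) ∈ E(G2) ✓
  (4,5) → (φ(4),φ(5)) = (0,4) ∈ E(G2) ✓
  (4,6) → (φ(4),φ(6)) = (3,4) ∈ E(G2) ✓
  (5,6) → (φ(5),φ(6)) = (0,3) ∈ E(G2) ✓
All 12 edges of G1 map to edges of G2, and |E(G1)| = |E(G2)| = 12, so φ is a bijection on edges as well as vertices. Hence G1 ≅ G2.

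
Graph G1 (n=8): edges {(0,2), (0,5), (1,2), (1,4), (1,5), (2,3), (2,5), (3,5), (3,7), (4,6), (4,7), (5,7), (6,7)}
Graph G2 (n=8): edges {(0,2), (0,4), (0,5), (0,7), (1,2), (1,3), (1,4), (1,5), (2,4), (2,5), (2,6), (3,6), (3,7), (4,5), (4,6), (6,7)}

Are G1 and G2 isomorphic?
No, not isomorphic

The graphs are NOT isomorphic.

Degrees in G1: deg(0)=2, deg(1)=3, deg(2)=4, deg(3)=3, deg(4)=3, deg(5)=5, deg(6)=2, deg(7)=4.
Sorted degree sequence of G1: [5, 4, 4, 3, 3, 3, 2, 2].
Degrees in G2: deg(0)=4, deg(1)=4, deg(2)=5, deg(3)=3, deg(4)=5, deg(5)=4, deg(6)=4, deg(7)=3.
Sorted degree sequence of G2: [5, 5, 4, 4, 4, 4, 3, 3].
The (sorted) degree sequence is an isomorphism invariant, so since G1 and G2 have different degree sequences they cannot be isomorphic.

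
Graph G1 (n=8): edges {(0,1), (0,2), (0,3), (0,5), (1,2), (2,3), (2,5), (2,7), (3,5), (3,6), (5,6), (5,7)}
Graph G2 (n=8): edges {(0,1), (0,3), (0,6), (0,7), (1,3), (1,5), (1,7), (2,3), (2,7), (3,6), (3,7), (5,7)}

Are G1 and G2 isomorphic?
Yes, isomorphic

The graphs are isomorphic.
One valid mapping φ: V(G1) → V(G2): 0→0, 1→6, 2→3, 3→1, 4→4, 5→7, 6→5, 7→2

Verify φ preserves adjacency — for each edge of G1, its image is an edge of G2:
  (0,1) → (φ(0),φ(1)) = (0,6) ∈ E(G2) ✓
  (0,2) → (φ(0),φ(2)) = (0,3) ∈ E(G2) ✓
  (0,3) → (φ(0),φ(3)) = (0,1) ∈ E(G2) ✓
  (0,5) → (φ(0),φ(5)) = (0,7) ∈ E(G2) ✓
  (1,2) → (φ(1),φ(2)) = (3,6) ∈ E(G2) ✓
  (2,3) → (φ(2),φ(3)) = (1,3) ∈ E(G2) ✓
  (2,5) → (φ(2),φ(5)) = (3,7) ∈ E(G2) ✓
  (2,7) → (φ(2),φ(7)) = (2,3) ∈ E(G2) ✓
  (3,5) → (φ(3),φ(5)) = (1,7) ∈ E(G2) ✓
  (3,6) → (φ(3),φ(6)) = (1,5) ∈ E(G2) ✓
  (5,6) → (φ(5),φ(6)) = (5,7) ∈ E(G2) ✓
  (5,7) → (φ(5),φ(7)) = (2,7) ∈ E(G2) ✓
All 12 edges of G1 map to edges of G2, and |E(G1)| = |E(G2)| = 12, so φ is a bijection on edges as well as vertices. Hence G1 ≅ G2.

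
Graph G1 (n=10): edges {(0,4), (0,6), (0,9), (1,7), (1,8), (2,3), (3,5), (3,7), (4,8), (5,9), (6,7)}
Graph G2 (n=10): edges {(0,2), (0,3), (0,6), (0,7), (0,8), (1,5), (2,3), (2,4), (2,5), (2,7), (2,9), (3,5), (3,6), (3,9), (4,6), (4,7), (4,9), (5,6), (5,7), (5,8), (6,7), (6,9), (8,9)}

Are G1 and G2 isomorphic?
No, not isomorphic

The graphs are NOT isomorphic.

Degrees in G1: deg(0)=3, deg(1)=2, deg(2)=1, deg(3)=3, deg(4)=2, deg(5)=2, deg(6)=2, deg(7)=3, deg(8)=2, deg(9)=2.
Sorted degree sequence of G1: [3, 3, 3, 2, 2, 2, 2, 2, 2, 1].
Degrees in G2: deg(0)=5, deg(1)=1, deg(2)=6, deg(3)=5, deg(4)=4, deg(5)=6, deg(6)=6, deg(7)=5, deg(8)=3, deg(9)=5.
Sorted degree sequence of G2: [6, 6, 6, 5, 5, 5, 5, 4, 3, 1].
The (sorted) degree sequence is an isomorphism invariant, so since G1 and G2 have different degree sequences they cannot be isomorphic.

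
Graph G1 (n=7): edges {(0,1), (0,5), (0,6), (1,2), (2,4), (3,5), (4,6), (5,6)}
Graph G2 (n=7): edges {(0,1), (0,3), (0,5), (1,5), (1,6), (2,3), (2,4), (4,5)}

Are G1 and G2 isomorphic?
Yes, isomorphic

The graphs are isomorphic.
One valid mapping φ: V(G1) → V(G2): 0→0, 1→3, 2→2, 3→6, 4→4, 5→1, 6→5

Verify φ preserves adjacency — for each edge of G1, its image is an edge of G2:
  (0,1) → (φ(0),φ(1)) = (0,3) ∈ E(G2) ✓
  (0,5) → (φ(0),φ(5)) = (0,1) ∈ E(G2) ✓
  (0,6) → (φ(0),φ(6)) = (0,5) ∈ E(G2) ✓
  (1,2) → (φ(1),φ(2)) = (2,3) ∈ E(G2) ✓
  (2,4) → (φ(2),φ(4)) = (2,4) ∈ E(G2) ✓
  (3,5) → (φ(3),φ(5)) = (1,6) ∈ E(G2) ✓
  (4,6) → (φ(4),φ(6)) = (4,5) ∈ E(G2) ✓
  (5,6) → (φ(5),φ(6)) = (1,5) ∈ E(G2) ✓
All 8 edges of G1 map to edges of G2, and |E(G1)| = |E(G2)| = 8, so φ is a bijection on edges as well as vertices. Hence G1 ≅ G2.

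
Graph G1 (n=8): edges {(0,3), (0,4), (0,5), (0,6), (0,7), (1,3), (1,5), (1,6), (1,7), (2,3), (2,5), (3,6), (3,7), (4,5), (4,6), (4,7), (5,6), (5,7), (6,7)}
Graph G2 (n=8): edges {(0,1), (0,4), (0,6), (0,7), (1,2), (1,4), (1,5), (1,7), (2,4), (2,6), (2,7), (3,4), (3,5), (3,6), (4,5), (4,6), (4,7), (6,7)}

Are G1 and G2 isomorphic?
No, not isomorphic

The graphs are NOT isomorphic.

Counting triangles (3-cliques): G1 has 18, G2 has 15.
Triangle count is an isomorphism invariant, so differing triangle counts rule out isomorphism.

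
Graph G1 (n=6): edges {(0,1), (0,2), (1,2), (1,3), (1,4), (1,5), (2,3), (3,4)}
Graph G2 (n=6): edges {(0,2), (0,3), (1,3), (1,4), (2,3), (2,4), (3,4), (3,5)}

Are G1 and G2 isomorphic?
Yes, isomorphic

The graphs are isomorphic.
One valid mapping φ: V(G1) → V(G2): 0→1, 1→3, 2→4, 3→2, 4→0, 5→5

Verify φ preserves adjacency — for each edge of G1, its image is an edge of G2:
  (0,1) → (φ(0),φ(1)) = (1,3) ∈ E(G2) ✓
  (0,2) → (φ(0),φ(2)) = (1,4) ∈ E(G2) ✓
  (1,2) → (φ(1),φ(2)) = (3,4) ∈ E(G2) ✓
  (1,3) → (φ(1),φ(3)) = (2,3) ∈ E(G2) ✓
  (1,4) → (φ(1),φ(4)) = (0,3) ∈ E(G2) ✓
  (1,5) → (φ(1),φ(5)) = (3,5) ∈ E(G2) ✓
  (2,3) → (φ(2),φ(3)) = (2,4) ∈ E(G2) ✓
  (3,4) → (φ(3),φ(4)) = (0,2) ∈ E(G2) ✓
All 8 edges of G1 map to edges of G2, and |E(G1)| = |E(G2)| = 8, so φ is a bijection on edges as well as vertices. Hence G1 ≅ G2.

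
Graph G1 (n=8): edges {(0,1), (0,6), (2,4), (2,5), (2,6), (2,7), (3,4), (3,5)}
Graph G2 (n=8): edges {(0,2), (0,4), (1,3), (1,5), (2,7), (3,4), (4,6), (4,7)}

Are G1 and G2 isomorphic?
Yes, isomorphic

The graphs are isomorphic.
One valid mapping φ: V(G1) → V(G2): 0→1, 1→5, 2→4, 3→2, 4→0, 5→7, 6→3, 7→6

Verify φ preserves adjacency — for each edge of G1, its image is an edge of G2:
  (0,1) → (φ(0),φ(1)) = (1,5) ∈ E(G2) ✓
  (0,6) → (φ(0),φ(6)) = (1,3) ∈ E(G2) ✓
  (2,4) → (φ(2),φ(4)) = (0,4) ∈ E(G2) ✓
  (2,5) → (φ(2),φ(5)) = (4,7) ∈ E(G2) ✓
  (2,6) → (φ(2),φ(6)) = (3,4) ∈ E(G2) ✓
  (2,7) → (φ(2),φ(7)) = (4,6) ∈ E(G2) ✓
  (3,4) → (φ(3),φ(4)) = (0,2) ∈ E(G2) ✓
  (3,5) → (φ(3),φ(5)) = (2,7) ∈ E(G2) ✓
All 8 edges of G1 map to edges of G2, and |E(G1)| = |E(G2)| = 8, so φ is a bijection on edges as well as vertices. Hence G1 ≅ G2.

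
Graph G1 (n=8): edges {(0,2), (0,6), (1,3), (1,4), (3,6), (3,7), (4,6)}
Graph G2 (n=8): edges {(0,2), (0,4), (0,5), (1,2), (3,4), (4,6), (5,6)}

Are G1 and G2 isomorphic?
Yes, isomorphic

The graphs are isomorphic.
One valid mapping φ: V(G1) → V(G2): 0→2, 1→6, 2→1, 3→4, 4→5, 5→7, 6→0, 7→3

Verify φ preserves adjacency — for each edge of G1, its image is an edge of G2:
  (0,2) → (φ(0),φ(2)) = (1,2) ∈ E(G2) ✓
  (0,6) → (φ(0),φ(6)) = (0,2) ∈ E(G2) ✓
  (1,3) → (φ(1),φ(3)) = (4,6) ∈ E(G2) ✓
  (1,4) → (φ(1),φ(4)) = (5,6) ∈ E(G2) ✓
  (3,6) → (φ(3),φ(6)) = (0,4) ∈ E(G2) ✓
  (3,7) → (φ(3),φ(7)) = (3,4) ∈ E(G2) ✓
  (4,6) → (φ(4),φ(6)) = (0,5) ∈ E(G2) ✓
All 7 edges of G1 map to edges of G2, and |E(G1)| = |E(G2)| = 7, so φ is a bijection on edges as well as vertices. Hence G1 ≅ G2.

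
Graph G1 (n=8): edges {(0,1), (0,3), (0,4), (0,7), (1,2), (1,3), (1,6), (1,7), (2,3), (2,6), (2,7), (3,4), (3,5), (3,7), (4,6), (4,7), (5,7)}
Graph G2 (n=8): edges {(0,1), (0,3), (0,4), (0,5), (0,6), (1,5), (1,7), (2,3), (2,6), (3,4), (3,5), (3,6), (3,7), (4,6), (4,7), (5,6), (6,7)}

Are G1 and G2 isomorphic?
Yes, isomorphic

The graphs are isomorphic.
One valid mapping φ: V(G1) → V(G2): 0→4, 1→0, 2→5, 3→6, 4→7, 5→2, 6→1, 7→3

Verify φ preserves adjacency — for each edge of G1, its image is an edge of G2:
  (0,1) → (φ(0),φ(1)) = (0,4) ∈ E(G2) ✓
  (0,3) → (φ(0),φ(3)) = (4,6) ∈ E(G2) ✓
  (0,4) → (φ(0),φ(4)) = (4,7) ∈ E(G2) ✓
  (0,7) → (φ(0),φ(7)) = (3,4) ∈ E(G2) ✓
  (1,2) → (φ(1),φ(2)) = (0,5) ∈ E(G2) ✓
  (1,3) → (φ(1),φ(3)) = (0,6) ∈ E(G2) ✓
  (1,6) → (φ(1),φ(6)) = (0,1) ∈ E(G2) ✓
  (1,7) → (φ(1),φ(7)) = (0,3) ∈ E(G2) ✓
  (2,3) → (φ(2),φ(3)) = (5,6) ∈ E(G2) ✓
  (2,6) → (φ(2),φ(6)) = (1,5) ∈ E(G2) ✓
  (2,7) → (φ(2),φ(7)) = (3,5) ∈ E(G2) ✓
  (3,4) → (φ(3),φ(4)) = (6,7) ∈ E(G2) ✓
  (3,5) → (φ(3),φ(5)) = (2,6) ∈ E(G2) ✓
  (3,7) → (φ(3),φ(7)) = (3,6) ∈ E(G2) ✓
  (4,6) → (φ(4),φ(6)) = (1,7) ∈ E(G2) ✓
  (4,7) → (φ(4),φ(7)) = (3,7) ∈ E(G2) ✓
  (5,7) → (φ(5),φ(7)) = (2,3) ∈ E(G2) ✓
All 17 edges of G1 map to edges of G2, and |E(G1)| = |E(G2)| = 17, so φ is a bijection on edges as well as vertices. Hence G1 ≅ G2.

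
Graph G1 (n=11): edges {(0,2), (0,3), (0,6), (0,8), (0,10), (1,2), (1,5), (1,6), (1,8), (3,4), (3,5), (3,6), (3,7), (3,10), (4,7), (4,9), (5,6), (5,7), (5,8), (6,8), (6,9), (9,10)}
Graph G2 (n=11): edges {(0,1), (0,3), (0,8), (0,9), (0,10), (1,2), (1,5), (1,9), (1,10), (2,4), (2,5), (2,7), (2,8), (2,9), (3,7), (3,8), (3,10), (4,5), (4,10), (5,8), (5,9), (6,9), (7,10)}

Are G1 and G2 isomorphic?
No, not isomorphic

The graphs are NOT isomorphic.

Degrees in G1: deg(0)=5, deg(1)=4, deg(2)=2, deg(3)=6, deg(4)=3, deg(5)=5, deg(6)=6, deg(7)=3, deg(8)=4, deg(9)=3, deg(10)=3.
Sorted degree sequence of G1: [6, 6, 5, 5, 4, 4, 3, 3, 3, 3, 2].
Degrees in G2: deg(0)=5, deg(1)=5, deg(2)=6, deg(3)=4, deg(4)=3, deg(5)=5, deg(6)=1, deg(7)=3, deg(8)=4, deg(9)=5, deg(10)=5.
Sorted degree sequence of G2: [6, 5, 5, 5, 5, 5, 4, 4, 3, 3, 1].
The (sorted) degree sequence is an isomorphism invariant, so since G1 and G2 have different degree sequences they cannot be isomorphic.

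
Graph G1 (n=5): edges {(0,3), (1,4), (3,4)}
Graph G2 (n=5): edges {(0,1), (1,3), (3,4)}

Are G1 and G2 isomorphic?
Yes, isomorphic

The graphs are isomorphic.
One valid mapping φ: V(G1) → V(G2): 0→4, 1→0, 2→2, 3→3, 4→1

Verify φ preserves adjacency — for each edge of G1, its image is an edge of G2:
  (0,3) → (φ(0),φ(3)) = (3,4) ∈ E(G2) ✓
  (1,4) → (φ(1),φ(4)) = (0,1) ∈ E(G2) ✓
  (3,4) → (φ(3),φ(4)) = (1,3) ∈ E(G2) ✓
All 3 edges of G1 map to edges of G2, and |E(G1)| = |E(G2)| = 3, so φ is a bijection on edges as well as vertices. Hence G1 ≅ G2.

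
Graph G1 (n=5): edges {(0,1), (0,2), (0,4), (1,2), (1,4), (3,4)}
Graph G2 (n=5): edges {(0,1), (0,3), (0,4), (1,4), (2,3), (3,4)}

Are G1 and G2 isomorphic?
Yes, isomorphic

The graphs are isomorphic.
One valid mapping φ: V(G1) → V(G2): 0→0, 1→4, 2→1, 3→2, 4→3

Verify φ preserves adjacency — for each edge of G1, its image is an edge of G2:
  (0,1) → (φ(0),φ(1)) = (0,4) ∈ E(G2) ✓
  (0,2) → (φ(0),φ(2)) = (0,1) ∈ E(G2) ✓
  (0,4) → (φ(0),φ(4)) = (0,3) ∈ E(G2) ✓
  (1,2) → (φ(1),φ(2)) = (1,4) ∈ E(G2) ✓
  (1,4) → (φ(1),φ(4)) = (3,4) ∈ E(G2) ✓
  (3,4) → (φ(3),φ(4)) = (2,3) ∈ E(G2) ✓
All 6 edges of G1 map to edges of G2, and |E(G1)| = |E(G2)| = 6, so φ is a bijection on edges as well as vertices. Hence G1 ≅ G2.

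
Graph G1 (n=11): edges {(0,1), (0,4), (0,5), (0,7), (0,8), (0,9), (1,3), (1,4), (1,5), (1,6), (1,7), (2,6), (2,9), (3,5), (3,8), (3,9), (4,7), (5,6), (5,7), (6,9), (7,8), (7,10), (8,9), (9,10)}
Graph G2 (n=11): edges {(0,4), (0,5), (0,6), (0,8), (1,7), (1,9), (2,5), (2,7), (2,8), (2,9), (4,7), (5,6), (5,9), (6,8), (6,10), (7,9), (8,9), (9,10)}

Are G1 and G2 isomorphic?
No, not isomorphic

The graphs are NOT isomorphic.

Connected components of G1: 1 component(s) with vertex sets [[0, 1, 2, 3, 4, 5, 6, 7, 8, 9, 10]], sizes [11].
Connected components of G2: 2 component(s) with vertex sets [[3], [0, 1, 2, 4, 5, 6, 7, 8, 9, 10]], sizes [1, 10].
The number of connected components (and the multiset of component sizes) is an isomorphism invariant — an isomorphism maps each component of G1 bijectively onto a component of G2. Since G1 has 1 component(s) and G2 has 2, they cannot be isomorphic.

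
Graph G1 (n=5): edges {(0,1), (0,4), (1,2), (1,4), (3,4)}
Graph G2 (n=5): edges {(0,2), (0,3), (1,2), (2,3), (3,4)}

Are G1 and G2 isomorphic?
Yes, isomorphic

The graphs are isomorphic.
One valid mapping φ: V(G1) → V(G2): 0→0, 1→2, 2→1, 3→4, 4→3

Verify φ preserves adjacency — for each edge of G1, its image is an edge of G2:
  (0,1) → (φ(0),φ(1)) = (0,2) ∈ E(G2) ✓
  (0,4) → (φ(0),φ(4)) = (0,3) ∈ E(G2) ✓
  (1,2) → (φ(1),φ(2)) = (1,2) ∈ E(G2) ✓
  (1,4) → (φ(1),φ(4)) = (2,3) ∈ E(G2) ✓
  (3,4) → (φ(3),φ(4)) = (3,4) ∈ E(G2) ✓
All 5 edges of G1 map to edges of G2, and |E(G1)| = |E(G2)| = 5, so φ is a bijection on edges as well as vertices. Hence G1 ≅ G2.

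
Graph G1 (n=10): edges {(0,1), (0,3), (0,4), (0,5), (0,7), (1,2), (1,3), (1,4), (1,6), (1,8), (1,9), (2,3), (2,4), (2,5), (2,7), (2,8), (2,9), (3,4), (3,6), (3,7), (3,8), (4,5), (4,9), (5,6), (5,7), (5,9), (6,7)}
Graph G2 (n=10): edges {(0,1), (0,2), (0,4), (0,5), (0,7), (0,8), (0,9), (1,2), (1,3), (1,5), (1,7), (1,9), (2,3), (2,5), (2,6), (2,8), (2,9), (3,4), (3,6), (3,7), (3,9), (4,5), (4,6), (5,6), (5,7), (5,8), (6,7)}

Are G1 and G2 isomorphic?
Yes, isomorphic

The graphs are isomorphic.
One valid mapping φ: V(G1) → V(G2): 0→7, 1→0, 2→2, 3→5, 4→1, 5→3, 6→4, 7→6, 8→8, 9→9

Verify φ preserves adjacency — for each edge of G1, its image is an edge of G2:
  (0,1) → (φ(0),φ(1)) = (0,7) ∈ E(G2) ✓
  (0,3) → (φ(0),φ(3)) = (5,7) ∈ E(G2) ✓
  (0,4) → (φ(0),φ(4)) = (1,7) ∈ E(G2) ✓
  (0,5) → (φ(0),φ(5)) = (3,7) ∈ E(G2) ✓
  (0,7) → (φ(0),φ(7)) = (6,7) ∈ E(G2) ✓
  (1,2) → (φ(1),φ(2)) = (0,2) ∈ E(G2) ✓
  (1,3) → (φ(1),φ(3)) = (0,5) ∈ E(G2) ✓
  (1,4) → (φ(1),φ(4)) = (0,1) ∈ E(G2) ✓
  (1,6) → (φ(1),φ(6)) = (0,4) ∈ E(G2) ✓
  (1,8) → (φ(1),φ(8)) = (0,8) ∈ E(G2) ✓
  (1,9) → (φ(1),φ(9)) = (0,9) ∈ E(G2) ✓
  (2,3) → (φ(2),φ(3)) = (2,5) ∈ E(G2) ✓
  (2,4) → (φ(2),φ(4)) = (1,2) ∈ E(G2) ✓
  (2,5) → (φ(2),φ(5)) = (2,3) ∈ E(G2) ✓
  (2,7) → (φ(2),φ(7)) = (2,6) ∈ E(G2) ✓
  (2,8) → (φ(2),φ(8)) = (2,8) ∈ E(G2) ✓
  (2,9) → (φ(2),φ(9)) = (2,9) ∈ E(G2) ✓
  (3,4) → (φ(3),φ(4)) = (1,5) ∈ E(G2) ✓
  (3,6) → (φ(3),φ(6)) = (4,5) ∈ E(G2) ✓
  (3,7) → (φ(3),φ(7)) = (5,6) ∈ E(G2) ✓
  (3,8) → (φ(3),φ(8)) = (5,8) ∈ E(G2) ✓
  (4,5) → (φ(4),φ(5)) = (1,3) ∈ E(G2) ✓
  (4,9) → (φ(4),φ(9)) = (1,9) ∈ E(G2) ✓
  (5,6) → (φ(5),φ(6)) = (3,4) ∈ E(G2) ✓
  (5,7) → (φ(5),φ(7)) = (3,6) ∈ E(G2) ✓
  (5,9) → (φ(5),φ(9)) = (3,9) ∈ E(G2) ✓
  (6,7) → (φ(6),φ(7)) = (4,6) ∈ E(G2) ✓
All 27 edges of G1 map to edges of G2, and |E(G1)| = |E(G2)| = 27, so φ is a bijection on edges as well as vertices. Hence G1 ≅ G2.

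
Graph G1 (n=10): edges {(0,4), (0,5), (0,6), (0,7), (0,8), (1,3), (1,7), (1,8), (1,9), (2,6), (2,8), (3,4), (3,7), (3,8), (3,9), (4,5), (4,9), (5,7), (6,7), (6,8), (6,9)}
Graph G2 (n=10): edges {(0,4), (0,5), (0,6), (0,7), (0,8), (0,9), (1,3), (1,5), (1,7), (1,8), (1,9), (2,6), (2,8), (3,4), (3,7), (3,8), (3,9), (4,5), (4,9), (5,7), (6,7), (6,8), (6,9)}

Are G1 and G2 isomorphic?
No, not isomorphic

The graphs are NOT isomorphic.

Counting edges: G1 has 21 edge(s); G2 has 23 edge(s).
Edge count is an isomorphism invariant (a bijection on vertices induces a bijection on edges), so differing edge counts rule out isomorphism.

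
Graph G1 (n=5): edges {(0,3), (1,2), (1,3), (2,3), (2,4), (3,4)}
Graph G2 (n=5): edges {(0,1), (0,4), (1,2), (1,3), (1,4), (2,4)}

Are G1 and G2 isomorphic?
Yes, isomorphic

The graphs are isomorphic.
One valid mapping φ: V(G1) → V(G2): 0→3, 1→0, 2→4, 3→1, 4→2

Verify φ preserves adjacency — for each edge of G1, its image is an edge of G2:
  (0,3) → (φ(0),φ(3)) = (1,3) ∈ E(G2) ✓
  (1,2) → (φ(1),φ(2)) = (0,4) ∈ E(G2) ✓
  (1,3) → (φ(1),φ(3)) = (0,1) ∈ E(G2) ✓
  (2,3) → (φ(2),φ(3)) = (1,4) ∈ E(G2) ✓
  (2,4) → (φ(2),φ(4)) = (2,4) ∈ E(G2) ✓
  (3,4) → (φ(3),φ(4)) = (1,2) ∈ E(G2) ✓
All 6 edges of G1 map to edges of G2, and |E(G1)| = |E(G2)| = 6, so φ is a bijection on edges as well as vertices. Hence G1 ≅ G2.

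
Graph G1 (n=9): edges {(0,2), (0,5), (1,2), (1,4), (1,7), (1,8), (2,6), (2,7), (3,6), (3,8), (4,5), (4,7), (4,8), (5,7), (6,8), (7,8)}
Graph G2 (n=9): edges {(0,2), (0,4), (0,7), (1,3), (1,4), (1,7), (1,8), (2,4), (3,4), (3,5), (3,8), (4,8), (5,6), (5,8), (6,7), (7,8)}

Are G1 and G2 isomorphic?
Yes, isomorphic

The graphs are isomorphic.
One valid mapping φ: V(G1) → V(G2): 0→6, 1→1, 2→7, 3→2, 4→3, 5→5, 6→0, 7→8, 8→4

Verify φ preserves adjacency — for each edge of G1, its image is an edge of G2:
  (0,2) → (φ(0),φ(2)) = (6,7) ∈ E(G2) ✓
  (0,5) → (φ(0),φ(5)) = (5,6) ∈ E(G2) ✓
  (1,2) → (φ(1),φ(2)) = (1,7) ∈ E(G2) ✓
  (1,4) → (φ(1),φ(4)) = (1,3) ∈ E(G2) ✓
  (1,7) → (φ(1),φ(7)) = (1,8) ∈ E(G2) ✓
  (1,8) → (φ(1),φ(8)) = (1,4) ∈ E(G2) ✓
  (2,6) → (φ(2),φ(6)) = (0,7) ∈ E(G2) ✓
  (2,7) → (φ(2),φ(7)) = (7,8) ∈ E(G2) ✓
  (3,6) → (φ(3),φ(6)) = (0,2) ∈ E(G2) ✓
  (3,8) → (φ(3),φ(8)) = (2,4) ∈ E(G2) ✓
  (4,5) → (φ(4),φ(5)) = (3,5) ∈ E(G2) ✓
  (4,7) → (φ(4),φ(7)) = (3,8) ∈ E(G2) ✓
  (4,8) → (φ(4),φ(8)) = (3,4) ∈ E(G2) ✓
  (5,7) → (φ(5),φ(7)) = (5,8) ∈ E(G2) ✓
  (6,8) → (φ(6),φ(8)) = (0,4) ∈ E(G2) ✓
  (7,8) → (φ(7),φ(8)) = (4,8) ∈ E(G2) ✓
All 16 edges of G1 map to edges of G2, and |E(G1)| = |E(G2)| = 16, so φ is a bijection on edges as well as vertices. Hence G1 ≅ G2.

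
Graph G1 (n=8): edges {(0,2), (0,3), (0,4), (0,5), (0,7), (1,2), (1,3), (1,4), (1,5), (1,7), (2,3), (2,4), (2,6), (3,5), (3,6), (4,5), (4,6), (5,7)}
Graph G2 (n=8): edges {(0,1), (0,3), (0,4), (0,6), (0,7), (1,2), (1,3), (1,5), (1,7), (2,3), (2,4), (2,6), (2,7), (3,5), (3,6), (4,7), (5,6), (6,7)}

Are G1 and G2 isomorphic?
Yes, isomorphic

The graphs are isomorphic.
One valid mapping φ: V(G1) → V(G2): 0→6, 1→1, 2→7, 3→2, 4→0, 5→3, 6→4, 7→5

Verify φ preserves adjacency — for each edge of G1, its image is an edge of G2:
  (0,2) → (φ(0),φ(2)) = (6,7) ∈ E(G2) ✓
  (0,3) → (φ(0),φ(3)) = (2,6) ∈ E(G2) ✓
  (0,4) → (φ(0),φ(4)) = (0,6) ∈ E(G2) ✓
  (0,5) → (φ(0),φ(5)) = (3,6) ∈ E(G2) ✓
  (0,7) → (φ(0),φ(7)) = (5,6) ∈ E(G2) ✓
  (1,2) → (φ(1),φ(2)) = (1,7) ∈ E(G2) ✓
  (1,3) → (φ(1),φ(3)) = (1,2) ∈ E(G2) ✓
  (1,4) → (φ(1),φ(4)) = (0,1) ∈ E(G2) ✓
  (1,5) → (φ(1),φ(5)) = (1,3) ∈ E(G2) ✓
  (1,7) → (φ(1),φ(7)) = (1,5) ∈ E(G2) ✓
  (2,3) → (φ(2),φ(3)) = (2,7) ∈ E(G2) ✓
  (2,4) → (φ(2),φ(4)) = (0,7) ∈ E(G2) ✓
  (2,6) → (φ(2),φ(6)) = (4,7) ∈ E(G2) ✓
  (3,5) → (φ(3),φ(5)) = (2,3) ∈ E(G2) ✓
  (3,6) → (φ(3),φ(6)) = (2,4) ∈ E(G2) ✓
  (4,5) → (φ(4),φ(5)) = (0,3) ∈ E(G2) ✓
  (4,6) → (φ(4),φ(6)) = (0,4) ∈ E(G2) ✓
  (5,7) → (φ(5),φ(7)) = (3,5) ∈ E(G2) ✓
All 18 edges of G1 map to edges of G2, and |E(G1)| = |E(G2)| = 18, so φ is a bijection on edges as well as vertices. Hence G1 ≅ G2.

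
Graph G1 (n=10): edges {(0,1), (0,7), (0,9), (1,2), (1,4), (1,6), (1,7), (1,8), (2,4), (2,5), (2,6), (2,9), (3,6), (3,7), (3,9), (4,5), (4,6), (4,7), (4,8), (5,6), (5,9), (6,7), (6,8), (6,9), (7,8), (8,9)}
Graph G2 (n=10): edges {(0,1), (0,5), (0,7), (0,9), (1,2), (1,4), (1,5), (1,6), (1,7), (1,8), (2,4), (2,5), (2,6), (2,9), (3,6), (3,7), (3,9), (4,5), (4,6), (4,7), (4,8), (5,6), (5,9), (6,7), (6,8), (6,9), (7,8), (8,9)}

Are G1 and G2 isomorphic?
No, not isomorphic

The graphs are NOT isomorphic.

Counting edges: G1 has 26 edge(s); G2 has 28 edge(s).
Edge count is an isomorphism invariant (a bijection on vertices induces a bijection on edges), so differing edge counts rule out isomorphism.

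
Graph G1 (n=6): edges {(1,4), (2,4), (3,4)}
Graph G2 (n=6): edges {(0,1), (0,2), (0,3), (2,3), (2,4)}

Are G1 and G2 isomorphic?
No, not isomorphic

The graphs are NOT isomorphic.

Counting triangles (3-cliques): G1 has 0, G2 has 1.
Triangle count is an isomorphism invariant, so differing triangle counts rule out isomorphism.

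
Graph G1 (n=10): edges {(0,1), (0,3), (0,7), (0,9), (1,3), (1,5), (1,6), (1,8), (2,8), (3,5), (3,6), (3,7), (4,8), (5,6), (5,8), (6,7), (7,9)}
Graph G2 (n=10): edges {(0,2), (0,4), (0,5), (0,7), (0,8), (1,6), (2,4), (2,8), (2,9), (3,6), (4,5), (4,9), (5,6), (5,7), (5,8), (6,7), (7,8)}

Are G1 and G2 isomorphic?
Yes, isomorphic

The graphs are isomorphic.
One valid mapping φ: V(G1) → V(G2): 0→4, 1→5, 2→1, 3→0, 4→3, 5→7, 6→8, 7→2, 8→6, 9→9

Verify φ preserves adjacency — for each edge of G1, its image is an edge of G2:
  (0,1) → (φ(0),φ(1)) = (4,5) ∈ E(G2) ✓
  (0,3) → (φ(0),φ(3)) = (0,4) ∈ E(G2) ✓
  (0,7) → (φ(0),φ(7)) = (2,4) ∈ E(G2) ✓
  (0,9) → (φ(0),φ(9)) = (4,9) ∈ E(G2) ✓
  (1,3) → (φ(1),φ(3)) = (0,5) ∈ E(G2) ✓
  (1,5) → (φ(1),φ(5)) = (5,7) ∈ E(G2) ✓
  (1,6) → (φ(1),φ(6)) = (5,8) ∈ E(G2) ✓
  (1,8) → (φ(1),φ(8)) = (5,6) ∈ E(G2) ✓
  (2,8) → (φ(2),φ(8)) = (1,6) ∈ E(G2) ✓
  (3,5) → (φ(3),φ(5)) = (0,7) ∈ E(G2) ✓
  (3,6) → (φ(3),φ(6)) = (0,8) ∈ E(G2) ✓
  (3,7) → (φ(3),φ(7)) = (0,2) ∈ E(G2) ✓
  (4,8) → (φ(4),φ(8)) = (3,6) ∈ E(G2) ✓
  (5,6) → (φ(5),φ(6)) = (7,8) ∈ E(G2) ✓
  (5,8) → (φ(5),φ(8)) = (6,7) ∈ E(G2) ✓
  (6,7) → (φ(6),φ(7)) = (2,8) ∈ E(G2) ✓
  (7,9) → (φ(7),φ(9)) = (2,9) ∈ E(G2) ✓
All 17 edges of G1 map to edges of G2, and |E(G1)| = |E(G2)| = 17, so φ is a bijection on edges as well as vertices. Hence G1 ≅ G2.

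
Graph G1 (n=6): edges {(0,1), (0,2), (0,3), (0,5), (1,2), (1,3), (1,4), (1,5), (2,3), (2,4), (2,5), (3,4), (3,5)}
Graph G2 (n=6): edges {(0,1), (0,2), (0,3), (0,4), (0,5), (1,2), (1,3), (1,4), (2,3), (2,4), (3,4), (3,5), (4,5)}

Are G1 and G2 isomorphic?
Yes, isomorphic

The graphs are isomorphic.
One valid mapping φ: V(G1) → V(G2): 0→2, 1→3, 2→4, 3→0, 4→5, 5→1

Verify φ preserves adjacency — for each edge of G1, its image is an edge of G2:
  (0,1) → (φ(0),φ(1)) = (2,3) ∈ E(G2) ✓
  (0,2) → (φ(0),φ(2)) = (2,4) ∈ E(G2) ✓
  (0,3) → (φ(0),φ(3)) = (0,2) ∈ E(G2) ✓
  (0,5) → (φ(0),φ(5)) = (1,2) ∈ E(G2) ✓
  (1,2) → (φ(1),φ(2)) = (3,4) ∈ E(G2) ✓
  (1,3) → (φ(1),φ(3)) = (0,3) ∈ E(G2) ✓
  (1,4) → (φ(1),φ(4)) = (3,5) ∈ E(G2) ✓
  (1,5) → (φ(1),φ(5)) = (1,3) ∈ E(G2) ✓
  (2,3) → (φ(2),φ(3)) = (0,4) ∈ E(G2) ✓
  (2,4) → (φ(2),φ(4)) = (4,5) ∈ E(G2) ✓
  (2,5) → (φ(2),φ(5)) = (1,4) ∈ E(G2) ✓
  (3,4) → (φ(3),φ(4)) = (0,5) ∈ E(G2) ✓
  (3,5) → (φ(3),φ(5)) = (0,1) ∈ E(G2) ✓
All 13 edges of G1 map to edges of G2, and |E(G1)| = |E(G2)| = 13, so φ is a bijection on edges as well as vertices. Hence G1 ≅ G2.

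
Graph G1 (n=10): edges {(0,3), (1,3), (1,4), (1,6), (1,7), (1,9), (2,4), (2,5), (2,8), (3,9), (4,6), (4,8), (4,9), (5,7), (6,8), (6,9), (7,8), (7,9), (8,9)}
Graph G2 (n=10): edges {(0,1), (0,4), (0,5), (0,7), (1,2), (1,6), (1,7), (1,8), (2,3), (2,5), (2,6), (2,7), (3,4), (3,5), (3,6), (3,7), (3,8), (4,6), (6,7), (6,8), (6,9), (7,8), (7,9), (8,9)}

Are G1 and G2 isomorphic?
No, not isomorphic

The graphs are NOT isomorphic.

Degrees in G1: deg(0)=1, deg(1)=5, deg(2)=3, deg(3)=3, deg(4)=5, deg(5)=2, deg(6)=4, deg(7)=4, deg(8)=5, deg(9)=6.
Sorted degree sequence of G1: [6, 5, 5, 5, 4, 4, 3, 3, 2, 1].
Degrees in G2: deg(0)=4, deg(1)=5, deg(2)=5, deg(3)=6, deg(4)=3, deg(5)=3, deg(6)=7, deg(7)=7, deg(8)=5, deg(9)=3.
Sorted degree sequence of G2: [7, 7, 6, 5, 5, 5, 4, 3, 3, 3].
The (sorted) degree sequence is an isomorphism invariant, so since G1 and G2 have different degree sequences they cannot be isomorphic.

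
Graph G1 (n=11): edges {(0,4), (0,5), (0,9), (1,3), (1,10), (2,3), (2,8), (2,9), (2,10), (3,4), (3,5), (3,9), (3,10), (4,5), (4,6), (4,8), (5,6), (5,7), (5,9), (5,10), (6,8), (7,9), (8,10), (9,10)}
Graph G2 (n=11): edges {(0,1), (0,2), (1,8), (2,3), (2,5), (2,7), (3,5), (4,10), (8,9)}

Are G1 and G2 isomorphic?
No, not isomorphic

The graphs are NOT isomorphic.

Connected components of G1: 1 component(s) with vertex sets [[0, 1, 2, 3, 4, 5, 6, 7, 8, 9, 10]], sizes [11].
Connected components of G2: 3 component(s) with vertex sets [[6], [4, 10], [0, 1, 2, 3, 5, 7, 8, 9]], sizes [1, 2, 8].
The number of connected components (and the multiset of component sizes) is an isomorphism invariant — an isomorphism maps each component of G1 bijectively onto a component of G2. Since G1 has 1 component(s) and G2 has 3, they cannot be isomorphic.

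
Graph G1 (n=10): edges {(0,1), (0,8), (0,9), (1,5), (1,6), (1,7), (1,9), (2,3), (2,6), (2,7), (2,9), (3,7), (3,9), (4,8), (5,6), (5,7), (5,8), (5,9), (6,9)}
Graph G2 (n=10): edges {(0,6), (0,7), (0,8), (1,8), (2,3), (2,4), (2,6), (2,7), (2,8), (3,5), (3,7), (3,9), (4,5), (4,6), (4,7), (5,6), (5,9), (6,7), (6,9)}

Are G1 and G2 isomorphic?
Yes, isomorphic

The graphs are isomorphic.
One valid mapping φ: V(G1) → V(G2): 0→0, 1→7, 2→5, 3→9, 4→1, 5→2, 6→4, 7→3, 8→8, 9→6

Verify φ preserves adjacency — for each edge of G1, its image is an edge of G2:
  (0,1) → (φ(0),φ(1)) = (0,7) ∈ E(G2) ✓
  (0,8) → (φ(0),φ(8)) = (0,8) ∈ E(G2) ✓
  (0,9) → (φ(0),φ(9)) = (0,6) ∈ E(G2) ✓
  (1,5) → (φ(1),φ(5)) = (2,7) ∈ E(G2) ✓
  (1,6) → (φ(1),φ(6)) = (4,7) ∈ E(G2) ✓
  (1,7) → (φ(1),φ(7)) = (3,7) ∈ E(G2) ✓
  (1,9) → (φ(1),φ(9)) = (6,7) ∈ E(G2) ✓
  (2,3) → (φ(2),φ(3)) = (5,9) ∈ E(G2) ✓
  (2,6) → (φ(2),φ(6)) = (4,5) ∈ E(G2) ✓
  (2,7) → (φ(2),φ(7)) = (3,5) ∈ E(G2) ✓
  (2,9) → (φ(2),φ(9)) = (5,6) ∈ E(G2) ✓
  (3,7) → (φ(3),φ(7)) = (3,9) ∈ E(G2) ✓
  (3,9) → (φ(3),φ(9)) = (6,9) ∈ E(G2) ✓
  (4,8) → (φ(4),φ(8)) = (1,8) ∈ E(G2) ✓
  (5,6) → (φ(5),φ(6)) = (2,4) ∈ E(G2) ✓
  (5,7) → (φ(5),φ(7)) = (2,3) ∈ E(G2) ✓
  (5,8) → (φ(5),φ(8)) = (2,8) ∈ E(G2) ✓
  (5,9) → (φ(5),φ(9)) = (2,6) ∈ E(G2) ✓
  (6,9) → (φ(6),φ(9)) = (4,6) ∈ E(G2) ✓
All 19 edges of G1 map to edges of G2, and |E(G1)| = |E(G2)| = 19, so φ is a bijection on edges as well as vertices. Hence G1 ≅ G2.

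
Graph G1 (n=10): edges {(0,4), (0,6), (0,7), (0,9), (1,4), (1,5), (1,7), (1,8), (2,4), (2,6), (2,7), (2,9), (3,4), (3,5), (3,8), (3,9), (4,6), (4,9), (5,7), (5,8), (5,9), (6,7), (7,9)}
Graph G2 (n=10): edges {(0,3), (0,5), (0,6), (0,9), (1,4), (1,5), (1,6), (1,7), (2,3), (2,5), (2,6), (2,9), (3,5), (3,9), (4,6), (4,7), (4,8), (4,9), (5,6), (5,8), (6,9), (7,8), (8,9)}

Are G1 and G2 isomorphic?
Yes, isomorphic

The graphs are isomorphic.
One valid mapping φ: V(G1) → V(G2): 0→0, 1→8, 2→2, 3→1, 4→5, 5→4, 6→3, 7→9, 8→7, 9→6

Verify φ preserves adjacency — for each edge of G1, its image is an edge of G2:
  (0,4) → (φ(0),φ(4)) = (0,5) ∈ E(G2) ✓
  (0,6) → (φ(0),φ(6)) = (0,3) ∈ E(G2) ✓
  (0,7) → (φ(0),φ(7)) = (0,9) ∈ E(G2) ✓
  (0,9) → (φ(0),φ(9)) = (0,6) ∈ E(G2) ✓
  (1,4) → (φ(1),φ(4)) = (5,8) ∈ E(G2) ✓
  (1,5) → (φ(1),φ(5)) = (4,8) ∈ E(G2) ✓
  (1,7) → (φ(1),φ(7)) = (8,9) ∈ E(G2) ✓
  (1,8) → (φ(1),φ(8)) = (7,8) ∈ E(G2) ✓
  (2,4) → (φ(2),φ(4)) = (2,5) ∈ E(G2) ✓
  (2,6) → (φ(2),φ(6)) = (2,3) ∈ E(G2) ✓
  (2,7) → (φ(2),φ(7)) = (2,9) ∈ E(G2) ✓
  (2,9) → (φ(2),φ(9)) = (2,6) ∈ E(G2) ✓
  (3,4) → (φ(3),φ(4)) = (1,5) ∈ E(G2) ✓
  (3,5) → (φ(3),φ(5)) = (1,4) ∈ E(G2) ✓
  (3,8) → (φ(3),φ(8)) = (1,7) ∈ E(G2) ✓
  (3,9) → (φ(3),φ(9)) = (1,6) ∈ E(G2) ✓
  (4,6) → (φ(4),φ(6)) = (3,5) ∈ E(G2) ✓
  (4,9) → (φ(4),φ(9)) = (5,6) ∈ E(G2) ✓
  (5,7) → (φ(5),φ(7)) = (4,9) ∈ E(G2) ✓
  (5,8) → (φ(5),φ(8)) = (4,7) ∈ E(G2) ✓
  (5,9) → (φ(5),φ(9)) = (4,6) ∈ E(G2) ✓
  (6,7) → (φ(6),φ(7)) = (3,9) ∈ E(G2) ✓
  (7,9) → (φ(7),φ(9)) = (6,9) ∈ E(G2) ✓
All 23 edges of G1 map to edges of G2, and |E(G1)| = |E(G2)| = 23, so φ is a bijection on edges as well as vertices. Hence G1 ≅ G2.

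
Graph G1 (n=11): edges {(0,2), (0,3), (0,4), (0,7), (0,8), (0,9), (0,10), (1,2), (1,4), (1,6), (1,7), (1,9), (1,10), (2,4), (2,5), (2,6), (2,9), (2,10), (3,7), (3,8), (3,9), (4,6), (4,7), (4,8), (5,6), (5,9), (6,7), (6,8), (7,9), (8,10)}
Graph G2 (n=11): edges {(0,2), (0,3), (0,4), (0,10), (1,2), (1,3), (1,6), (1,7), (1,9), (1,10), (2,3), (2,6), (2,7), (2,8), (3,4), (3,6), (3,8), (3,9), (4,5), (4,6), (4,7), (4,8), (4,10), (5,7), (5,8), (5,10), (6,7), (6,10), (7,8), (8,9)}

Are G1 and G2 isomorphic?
Yes, isomorphic

The graphs are isomorphic.
One valid mapping φ: V(G1) → V(G2): 0→4, 1→2, 2→3, 3→5, 4→6, 5→9, 6→1, 7→7, 8→10, 9→8, 10→0

Verify φ preserves adjacency — for each edge of G1, its image is an edge of G2:
  (0,2) → (φ(0),φ(2)) = (3,4) ∈ E(G2) ✓
  (0,3) → (φ(0),φ(3)) = (4,5) ∈ E(G2) ✓
  (0,4) → (φ(0),φ(4)) = (4,6) ∈ E(G2) ✓
  (0,7) → (φ(0),φ(7)) = (4,7) ∈ E(G2) ✓
  (0,8) → (φ(0),φ(8)) = (4,10) ∈ E(G2) ✓
  (0,9) → (φ(0),φ(9)) = (4,8) ∈ E(G2) ✓
  (0,10) → (φ(0),φ(10)) = (0,4) ∈ E(G2) ✓
  (1,2) → (φ(1),φ(2)) = (2,3) ∈ E(G2) ✓
  (1,4) → (φ(1),φ(4)) = (2,6) ∈ E(G2) ✓
  (1,6) → (φ(1),φ(6)) = (1,2) ∈ E(G2) ✓
  (1,7) → (φ(1),φ(7)) = (2,7) ∈ E(G2) ✓
  (1,9) → (φ(1),φ(9)) = (2,8) ∈ E(G2) ✓
  (1,10) → (φ(1),φ(10)) = (0,2) ∈ E(G2) ✓
  (2,4) → (φ(2),φ(4)) = (3,6) ∈ E(G2) ✓
  (2,5) → (φ(2),φ(5)) = (3,9) ∈ E(G2) ✓
  (2,6) → (φ(2),φ(6)) = (1,3) ∈ E(G2) ✓
  (2,9) → (φ(2),φ(9)) = (3,8) ∈ E(G2) ✓
  (2,10) → (φ(2),φ(10)) = (0,3) ∈ E(G2) ✓
  (3,7) → (φ(3),φ(7)) = (5,7) ∈ E(G2) ✓
  (3,8) → (φ(3),φ(8)) = (5,10) ∈ E(G2) ✓
  (3,9) → (φ(3),φ(9)) = (5,8) ∈ E(G2) ✓
  (4,6) → (φ(4),φ(6)) = (1,6) ∈ E(G2) ✓
  (4,7) → (φ(4),φ(7)) = (6,7) ∈ E(G2) ✓
  (4,8) → (φ(4),φ(8)) = (6,10) ∈ E(G2) ✓
  (5,6) → (φ(5),φ(6)) = (1,9) ∈ E(G2) ✓
  (5,9) → (φ(5),φ(9)) = (8,9) ∈ E(G2) ✓
  (6,7) → (φ(6),φ(7)) = (1,7) ∈ E(G2) ✓
  (6,8) → (φ(6),φ(8)) = (1,10) ∈ E(G2) ✓
  (7,9) → (φ(7),φ(9)) = (7,8) ∈ E(G2) ✓
  (8,10) → (φ(8),φ(10)) = (0,10) ∈ E(G2) ✓
All 30 edges of G1 map to edges of G2, and |E(G1)| = |E(G2)| = 30, so φ is a bijection on edges as well as vertices. Hence G1 ≅ G2.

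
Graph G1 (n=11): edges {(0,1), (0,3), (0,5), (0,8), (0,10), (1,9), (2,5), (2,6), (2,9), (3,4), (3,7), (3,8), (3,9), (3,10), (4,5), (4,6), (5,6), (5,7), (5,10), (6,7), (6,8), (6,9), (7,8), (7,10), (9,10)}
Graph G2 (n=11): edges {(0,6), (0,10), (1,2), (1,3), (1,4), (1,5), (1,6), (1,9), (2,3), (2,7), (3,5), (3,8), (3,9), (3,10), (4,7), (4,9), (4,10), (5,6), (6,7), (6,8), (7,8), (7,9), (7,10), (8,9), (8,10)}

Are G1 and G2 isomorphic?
Yes, isomorphic

The graphs are isomorphic.
One valid mapping φ: V(G1) → V(G2): 0→10, 1→0, 2→5, 3→7, 4→2, 5→3, 6→1, 7→9, 8→4, 9→6, 10→8

Verify φ preserves adjacency — for each edge of G1, its image is an edge of G2:
  (0,1) → (φ(0),φ(1)) = (0,10) ∈ E(G2) ✓
  (0,3) → (φ(0),φ(3)) = (7,10) ∈ E(G2) ✓
  (0,5) → (φ(0),φ(5)) = (3,10) ∈ E(G2) ✓
  (0,8) → (φ(0),φ(8)) = (4,10) ∈ E(G2) ✓
  (0,10) → (φ(0),φ(10)) = (8,10) ∈ E(G2) ✓
  (1,9) → (φ(1),φ(9)) = (0,6) ∈ E(G2) ✓
  (2,5) → (φ(2),φ(5)) = (3,5) ∈ E(G2) ✓
  (2,6) → (φ(2),φ(6)) = (1,5) ∈ E(G2) ✓
  (2,9) → (φ(2),φ(9)) = (5,6) ∈ E(G2) ✓
  (3,4) → (φ(3),φ(4)) = (2,7) ∈ E(G2) ✓
  (3,7) → (φ(3),φ(7)) = (7,9) ∈ E(G2) ✓
  (3,8) → (φ(3),φ(8)) = (4,7) ∈ E(G2) ✓
  (3,9) → (φ(3),φ(9)) = (6,7) ∈ E(G2) ✓
  (3,10) → (φ(3),φ(10)) = (7,8) ∈ E(G2) ✓
  (4,5) → (φ(4),φ(5)) = (2,3) ∈ E(G2) ✓
  (4,6) → (φ(4),φ(6)) = (1,2) ∈ E(G2) ✓
  (5,6) → (φ(5),φ(6)) = (1,3) ∈ E(G2) ✓
  (5,7) → (φ(5),φ(7)) = (3,9) ∈ E(G2) ✓
  (5,10) → (φ(5),φ(10)) = (3,8) ∈ E(G2) ✓
  (6,7) → (φ(6),φ(7)) = (1,9) ∈ E(G2) ✓
  (6,8) → (φ(6),φ(8)) = (1,4) ∈ E(G2) ✓
  (6,9) → (φ(6),φ(9)) = (1,6) ∈ E(G2) ✓
  (7,8) → (φ(7),φ(8)) = (4,9) ∈ E(G2) ✓
  (7,10) → (φ(7),φ(10)) = (8,9) ∈ E(G2) ✓
  (9,10) → (φ(9),φ(10)) = (6,8) ∈ E(G2) ✓
All 25 edges of G1 map to edges of G2, and |E(G1)| = |E(G2)| = 25, so φ is a bijection on edges as well as vertices. Hence G1 ≅ G2.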